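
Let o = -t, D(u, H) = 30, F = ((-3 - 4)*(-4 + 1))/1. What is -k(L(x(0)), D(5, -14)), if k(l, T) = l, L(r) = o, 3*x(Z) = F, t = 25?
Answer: 25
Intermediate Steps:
F = 21 (F = -7*(-3)*1 = 21*1 = 21)
x(Z) = 7 (x(Z) = (⅓)*21 = 7)
o = -25 (o = -1*25 = -25)
L(r) = -25
-k(L(x(0)), D(5, -14)) = -1*(-25) = 25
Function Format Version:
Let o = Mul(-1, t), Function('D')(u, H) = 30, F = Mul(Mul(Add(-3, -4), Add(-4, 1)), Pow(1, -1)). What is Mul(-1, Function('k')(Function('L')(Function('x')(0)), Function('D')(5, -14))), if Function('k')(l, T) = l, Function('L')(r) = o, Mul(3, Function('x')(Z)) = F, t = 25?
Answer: 25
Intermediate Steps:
F = 21 (F = Mul(Mul(-7, -3), 1) = Mul(21, 1) = 21)
Function('x')(Z) = 7 (Function('x')(Z) = Mul(Rational(1, 3), 21) = 7)
o = -25 (o = Mul(-1, 25) = -25)
Function('L')(r) = -25
Mul(-1, Function('k')(Function('L')(Function('x')(0)), Function('D')(5, -14))) = Mul(-1, -25) = 25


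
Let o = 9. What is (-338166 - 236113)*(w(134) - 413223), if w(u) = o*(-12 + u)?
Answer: 236674732875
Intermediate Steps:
w(u) = -108 + 9*u (w(u) = 9*(-12 + u) = -108 + 9*u)
(-338166 - 236113)*(w(134) - 413223) = (-338166 - 236113)*((-108 + 9*134) - 413223) = -574279*((-108 + 1206) - 413223) = -574279*(1098 - 413223) = -574279*(-412125) = 236674732875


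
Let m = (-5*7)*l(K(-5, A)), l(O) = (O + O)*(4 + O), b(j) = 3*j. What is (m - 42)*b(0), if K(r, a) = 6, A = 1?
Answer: 0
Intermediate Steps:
l(O) = 2*O*(4 + O) (l(O) = (2*O)*(4 + O) = 2*O*(4 + O))
m = -4200 (m = (-5*7)*(2*6*(4 + 6)) = -70*6*10 = -35*120 = -4200)
(m - 42)*b(0) = (-4200 - 42)*(3*0) = -4242*0 = 0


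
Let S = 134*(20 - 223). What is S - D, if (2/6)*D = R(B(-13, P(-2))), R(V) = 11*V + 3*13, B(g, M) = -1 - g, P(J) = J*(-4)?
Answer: -27715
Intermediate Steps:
P(J) = -4*J
S = -27202 (S = 134*(-203) = -27202)
R(V) = 39 + 11*V (R(V) = 11*V + 39 = 39 + 11*V)
D = 513 (D = 3*(39 + 11*(-1 - 1*(-13))) = 3*(39 + 11*(-1 + 13)) = 3*(39 + 11*12) = 3*(39 + 132) = 3*171 = 513)
S - D = -27202 - 1*513 = -27202 - 513 = -27715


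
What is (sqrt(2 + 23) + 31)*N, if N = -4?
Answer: -144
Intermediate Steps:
(sqrt(2 + 23) + 31)*N = (sqrt(2 + 23) + 31)*(-4) = (sqrt(25) + 31)*(-4) = (5 + 31)*(-4) = 36*(-4) = -144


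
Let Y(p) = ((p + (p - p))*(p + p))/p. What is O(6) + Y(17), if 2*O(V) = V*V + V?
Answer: 55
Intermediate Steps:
O(V) = V/2 + V²/2 (O(V) = (V*V + V)/2 = (V² + V)/2 = (V + V²)/2 = V/2 + V²/2)
Y(p) = 2*p (Y(p) = ((p + 0)*(2*p))/p = (p*(2*p))/p = (2*p²)/p = 2*p)
O(6) + Y(17) = (½)*6*(1 + 6) + 2*17 = (½)*6*7 + 34 = 21 + 34 = 55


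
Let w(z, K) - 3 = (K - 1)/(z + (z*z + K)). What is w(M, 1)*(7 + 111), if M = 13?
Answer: 354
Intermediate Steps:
w(z, K) = 3 + (-1 + K)/(K + z + z**2) (w(z, K) = 3 + (K - 1)/(z + (z*z + K)) = 3 + (-1 + K)/(z + (z**2 + K)) = 3 + (-1 + K)/(z + (K + z**2)) = 3 + (-1 + K)/(K + z + z**2))
w(M, 1)*(7 + 111) = ((-1 + 3*13 + 3*13**2 + 4*1)/(1 + 13 + 13**2))*(7 + 111) = ((-1 + 39 + 3*169 + 4)/(1 + 13 + 169))*118 = ((-1 + 39 + 507 + 4)/183)*118 = ((1/183)*549)*118 = 3*118 = 354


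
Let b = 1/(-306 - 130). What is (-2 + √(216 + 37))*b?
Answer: 1/218 - √253/436 ≈ -0.031894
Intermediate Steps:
b = -1/436 (b = 1/(-436) = -1/436 ≈ -0.0022936)
(-2 + √(216 + 37))*b = (-2 + √(216 + 37))*(-1/436) = (-2 + √253)*(-1/436) = 1/218 - √253/436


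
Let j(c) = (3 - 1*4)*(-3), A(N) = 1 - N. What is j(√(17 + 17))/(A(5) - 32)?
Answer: -1/12 ≈ -0.083333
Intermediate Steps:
j(c) = 3 (j(c) = (3 - 4)*(-3) = -1*(-3) = 3)
j(√(17 + 17))/(A(5) - 32) = 3/((1 - 1*5) - 32) = 3/((1 - 5) - 32) = 3/(-4 - 32) = 3/(-36) = -1/36*3 = -1/12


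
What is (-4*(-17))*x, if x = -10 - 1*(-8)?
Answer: -136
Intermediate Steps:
x = -2 (x = -10 + 8 = -2)
(-4*(-17))*x = -4*(-17)*(-2) = 68*(-2) = -136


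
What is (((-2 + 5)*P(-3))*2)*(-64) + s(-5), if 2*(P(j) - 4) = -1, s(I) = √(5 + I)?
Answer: -1344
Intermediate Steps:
P(j) = 7/2 (P(j) = 4 + (½)*(-1) = 4 - ½ = 7/2)
(((-2 + 5)*P(-3))*2)*(-64) + s(-5) = (((-2 + 5)*(7/2))*2)*(-64) + √(5 - 5) = ((3*(7/2))*2)*(-64) + √0 = ((21/2)*2)*(-64) + 0 = 21*(-64) + 0 = -1344 + 0 = -1344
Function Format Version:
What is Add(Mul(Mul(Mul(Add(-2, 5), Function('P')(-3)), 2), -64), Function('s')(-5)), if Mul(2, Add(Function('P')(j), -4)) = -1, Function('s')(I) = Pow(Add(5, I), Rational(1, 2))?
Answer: -1344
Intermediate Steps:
Function('P')(j) = Rational(7, 2) (Function('P')(j) = Add(4, Mul(Rational(1, 2), -1)) = Add(4, Rational(-1, 2)) = Rational(7, 2))
Add(Mul(Mul(Mul(Add(-2, 5), Function('P')(-3)), 2), -64), Function('s')(-5)) = Add(Mul(Mul(Mul(Add(-2, 5), Rational(7, 2)), 2), -64), Pow(Add(5, -5), Rational(1, 2))) = Add(Mul(Mul(Mul(3, Rational(7, 2)), 2), -64), Pow(0, Rational(1, 2))) = Add(Mul(Mul(Rational(21, 2), 2), -64), 0) = Add(Mul(21, -64), 0) = Add(-1344, 0) = -1344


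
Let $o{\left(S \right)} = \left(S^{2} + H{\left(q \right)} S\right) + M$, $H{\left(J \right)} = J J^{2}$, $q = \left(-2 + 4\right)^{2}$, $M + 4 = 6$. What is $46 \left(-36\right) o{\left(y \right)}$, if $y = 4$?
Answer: $-453744$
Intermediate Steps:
$M = 2$ ($M = -4 + 6 = 2$)
$q = 4$ ($q = 2^{2} = 4$)
$H{\left(J \right)} = J^{3}$
$o{\left(S \right)} = 2 + S^{2} + 64 S$ ($o{\left(S \right)} = \left(S^{2} + 4^{3} S\right) + 2 = \left(S^{2} + 64 S\right) + 2 = 2 + S^{2} + 64 S$)
$46 \left(-36\right) o{\left(y \right)} = 46 \left(-36\right) \left(2 + 4^{2} + 64 \cdot 4\right) = - 1656 \left(2 + 16 + 256\right) = \left(-1656\right) 274 = -453744$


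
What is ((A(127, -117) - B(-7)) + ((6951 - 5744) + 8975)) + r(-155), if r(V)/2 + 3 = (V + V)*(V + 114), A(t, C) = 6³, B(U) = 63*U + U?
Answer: 36260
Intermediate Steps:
B(U) = 64*U
A(t, C) = 216
r(V) = -6 + 4*V*(114 + V) (r(V) = -6 + 2*((V + V)*(V + 114)) = -6 + 2*((2*V)*(114 + V)) = -6 + 2*(2*V*(114 + V)) = -6 + 4*V*(114 + V))
((A(127, -117) - B(-7)) + ((6951 - 5744) + 8975)) + r(-155) = ((216 - 64*(-7)) + ((6951 - 5744) + 8975)) + (-6 + 4*(-155)² + 456*(-155)) = ((216 - 1*(-448)) + (1207 + 8975)) + (-6 + 4*24025 - 70680) = ((216 + 448) + 10182) + (-6 + 96100 - 70680) = (664 + 10182) + 25414 = 10846 + 25414 = 36260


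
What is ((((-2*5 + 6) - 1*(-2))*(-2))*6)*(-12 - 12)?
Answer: -576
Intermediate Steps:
((((-2*5 + 6) - 1*(-2))*(-2))*6)*(-12 - 12) = ((((-10 + 6) + 2)*(-2))*6)*(-24) = (((-4 + 2)*(-2))*6)*(-24) = (-2*(-2)*6)*(-24) = (4*6)*(-24) = 24*(-24) = -576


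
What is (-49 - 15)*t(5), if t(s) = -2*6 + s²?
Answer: -832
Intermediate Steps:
t(s) = -12 + s²
(-49 - 15)*t(5) = (-49 - 15)*(-12 + 5²) = -64*(-12 + 25) = -64*13 = -832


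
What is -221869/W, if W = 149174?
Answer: -221869/149174 ≈ -1.4873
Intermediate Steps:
-221869/W = -221869/149174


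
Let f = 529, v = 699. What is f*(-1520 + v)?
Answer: -434309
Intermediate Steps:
f*(-1520 + v) = 529*(-1520 + 699) = 529*(-821) = -434309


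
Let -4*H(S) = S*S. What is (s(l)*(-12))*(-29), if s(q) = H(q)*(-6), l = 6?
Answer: 18792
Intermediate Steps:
H(S) = -S**2/4 (H(S) = -S*S/4 = -S**2/4)
s(q) = 3*q**2/2 (s(q) = -q**2/4*(-6) = 3*q**2/2)
(s(l)*(-12))*(-29) = (((3/2)*6**2)*(-12))*(-29) = (((3/2)*36)*(-12))*(-29) = (54*(-12))*(-29) = -648*(-29) = 18792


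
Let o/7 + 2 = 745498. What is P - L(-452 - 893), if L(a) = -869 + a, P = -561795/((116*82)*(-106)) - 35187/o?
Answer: 1456520677882569/657704900048 ≈ 2214.6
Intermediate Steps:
o = 5218472 (o = -14 + 7*745498 = -14 + 5218486 = 5218472)
P = 362029176297/657704900048 (P = -561795/((116*82)*(-106)) - 35187/5218472 = -561795/(9512*(-106)) - 35187*1/5218472 = -561795/(-1008272) - 35187/5218472 = -561795*(-1/1008272) - 35187/5218472 = 561795/1008272 - 35187/5218472 = 362029176297/657704900048 ≈ 0.55044)
P - L(-452 - 893) = 362029176297/657704900048 - (-869 + (-452 - 893)) = 362029176297/657704900048 - (-869 - 1345) = 362029176297/657704900048 - 1*(-2214) = 362029176297/657704900048 + 2214 = 1456520677882569/657704900048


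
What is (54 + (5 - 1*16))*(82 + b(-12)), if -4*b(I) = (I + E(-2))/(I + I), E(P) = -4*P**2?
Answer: 84323/24 ≈ 3513.5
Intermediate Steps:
b(I) = -(-16 + I)/(8*I) (b(I) = -(I - 4*(-2)**2)/(4*(I + I)) = -(I - 4*4)/(4*(2*I)) = -1/(2*I)*(I - 16)/4 = -1/(2*I)*(-16 + I)/4 = -(-16 + I)/(8*I))
(54 + (5 - 1*16))*(82 + b(-12)) = (54 + (5 - 1*16))*(82 + (1/8)*(16 - 1*(-12))/(-12)) = (54 + (5 - 16))*(82 + (1/8)*(-1/12)*(16 + 12)) = (54 - 11)*(82 + (1/8)*(-1/12)*28) = 43*(82 - 7/24) = 43*(1961/24) = 84323/24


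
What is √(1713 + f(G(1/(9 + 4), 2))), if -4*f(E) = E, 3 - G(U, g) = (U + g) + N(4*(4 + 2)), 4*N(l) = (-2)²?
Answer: √1158001/26 ≈ 41.389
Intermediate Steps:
N(l) = 1 (N(l) = (¼)*(-2)² = (¼)*4 = 1)
G(U, g) = 2 - U - g (G(U, g) = 3 - ((U + g) + 1) = 3 - (1 + U + g) = 3 + (-1 - U - g) = 2 - U - g)
f(E) = -E/4
√(1713 + f(G(1/(9 + 4), 2))) = √(1713 - (2 - 1/(9 + 4) - 1*2)/4) = √(1713 - (2 - 1/13 - 2)/4) = √(1713 - ¼*(-1/13)) = √(1713 + 1/52) = √(89077/52) = √1158001/26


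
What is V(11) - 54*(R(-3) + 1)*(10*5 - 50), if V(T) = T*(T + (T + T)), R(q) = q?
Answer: 363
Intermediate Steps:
V(T) = 3*T**2 (V(T) = T*(T + 2*T) = T*(3*T) = 3*T**2)
V(11) - 54*(R(-3) + 1)*(10*5 - 50) = 3*11**2 - 54*(-3 + 1)*(10*5 - 50) = 3*121 - (-108)*(50 - 50) = 363 - (-108)*0 = 363 - 54*0 = 363 + 0 = 363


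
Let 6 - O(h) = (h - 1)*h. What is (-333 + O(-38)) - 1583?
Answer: -3392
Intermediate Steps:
O(h) = 6 - h*(-1 + h) (O(h) = 6 - (h - 1)*h = 6 - (-1 + h)*h = 6 - h*(-1 + h))
(-333 + O(-38)) - 1583 = (-333 + (6 - 38 - 1*(-38)²)) - 1583 = (-333 + (6 - 38 - 1*1444)) - 1583 = (-333 + (6 - 38 - 1444)) - 1583 = (-333 - 1476) - 1583 = -1809 - 1583 = -3392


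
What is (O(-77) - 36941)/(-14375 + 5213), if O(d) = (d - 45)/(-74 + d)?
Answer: 1859323/461154 ≈ 4.0319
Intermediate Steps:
O(d) = (-45 + d)/(-74 + d)
(O(-77) - 36941)/(-14375 + 5213) = ((-45 - 77)/(-74 - 77) - 36941)/(-14375 + 5213) = (-122/(-151) - 36941)/(-9162) = (-1/151*(-122) - 36941)*(-1/9162) = (122/151 - 36941)*(-1/9162) = -5577969/151*(-1/9162) = 1859323/461154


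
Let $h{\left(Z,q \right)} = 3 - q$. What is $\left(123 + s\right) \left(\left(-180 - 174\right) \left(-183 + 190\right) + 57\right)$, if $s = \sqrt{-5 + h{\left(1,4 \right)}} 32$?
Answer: $-297783 - 77472 i \sqrt{6} \approx -2.9778 \cdot 10^{5} - 1.8977 \cdot 10^{5} i$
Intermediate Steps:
$s = 32 i \sqrt{6}$ ($s = \sqrt{-5 + \left(3 - 4\right)} 32 = \sqrt{-5 - 1} \cdot 32 = \sqrt{-6} \cdot 32 = i \sqrt{6} \cdot 32 = 32 i \sqrt{6} \approx 78.384 i$)
$\left(123 + s\right) \left(\left(-180 - 174\right) \left(-183 + 190\right) + 57\right) = \left(123 + 32 i \sqrt{6}\right) \left(\left(-180 - 174\right) \left(-183 + 190\right) + 57\right) = \left(123 + 32 i \sqrt{6}\right) \left(\left(-354\right) 7 + 57\right) = \left(123 + 32 i \sqrt{6}\right) \left(-2478 + 57\right) = \left(123 + 32 i \sqrt{6}\right) \left(-2421\right) = -297783 - 77472 i \sqrt{6}$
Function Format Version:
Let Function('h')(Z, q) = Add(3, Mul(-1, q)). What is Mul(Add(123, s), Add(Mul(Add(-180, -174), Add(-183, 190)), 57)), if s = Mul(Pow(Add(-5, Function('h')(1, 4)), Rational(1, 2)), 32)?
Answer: Add(-297783, Mul(-77472, I, Pow(6, Rational(1, 2)))) ≈ Add(-2.9778e+5, Mul(-1.8977e+5, I))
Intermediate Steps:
s = Mul(32, I, Pow(6, Rational(1, 2))) (s = Mul(Pow(Add(-5, Add(3, Mul(-1, 4))), Rational(1, 2)), 32) = Mul(Pow(Add(-5, Add(3, -4)), Rational(1, 2)), 32) = Mul(Pow(Add(-5, -1), Rational(1, 2)), 32) = Mul(Pow(-6, Rational(1, 2)), 32) = Mul(Mul(I, Pow(6, Rational(1, 2))), 32) = Mul(32, I, Pow(6, Rational(1, 2))) ≈ Mul(78.384, I))
Mul(Add(123, s), Add(Mul(Add(-180, -174), Add(-183, 190)), 57)) = Mul(Add(123, Mul(32, I, Pow(6, Rational(1, 2)))), Add(Mul(Add(-180, -174), Add(-183, 190)), 57)) = Mul(Add(123, Mul(32, I, Pow(6, Rational(1, 2)))), Add(Mul(-354, 7), 57)) = Mul(Add(123, Mul(32, I, Pow(6, Rational(1, 2)))), Add(-2478, 57)) = Mul(Add(123, Mul(32, I, Pow(6, Rational(1, 2)))), -2421) = Add(-297783, Mul(-77472, I, Pow(6, Rational(1, 2))))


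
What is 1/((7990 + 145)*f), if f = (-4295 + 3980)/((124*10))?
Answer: -248/512505 ≈ -0.00048390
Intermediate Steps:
f = -63/248 (f = -315/1240 = -315*1/1240 = -63/248 ≈ -0.25403)
1/((7990 + 145)*f) = 1/((7990 + 145)*(-63/248)) = -248/63/8135 = (1/8135)*(-248/63) = -248/512505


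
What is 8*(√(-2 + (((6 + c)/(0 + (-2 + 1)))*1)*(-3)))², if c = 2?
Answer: 176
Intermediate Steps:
8*(√(-2 + (((6 + c)/(0 + (-2 + 1)))*1)*(-3)))² = 8*(√(-2 + (((6 + 2)/(0 + (-2 + 1)))*1)*(-3)))² = 8*(√(-2 + ((8/(0 - 1))*1)*(-3)))² = 8*(√(-2 + ((8/(-1))*1)*(-3)))² = 8*(√(-2 + ((8*(-1))*1)*(-3)))² = 8*(√(-2 - 8*1*(-3)))² = 8*(√(-2 - 8*(-3)))² = 8*(√(-2 + 24))² = 8*(√22)² = 8*22 = 176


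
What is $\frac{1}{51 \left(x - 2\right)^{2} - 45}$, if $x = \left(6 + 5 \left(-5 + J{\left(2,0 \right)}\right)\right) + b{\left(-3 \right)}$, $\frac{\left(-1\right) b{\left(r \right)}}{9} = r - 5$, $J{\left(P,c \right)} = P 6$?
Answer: $\frac{1}{628326} \approx 1.5915 \cdot 10^{-6}$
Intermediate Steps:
$J{\left(P,c \right)} = 6 P$
$b{\left(r \right)} = 45 - 9 r$ ($b{\left(r \right)} = - 9 \left(r - 5\right) = - 9 \left(-5 + r\right) = 45 - 9 r$)
$x = 113$ ($x = \left(6 + 5 \left(-5 + 6 \cdot 2\right)\right) + \left(45 - -27\right) = \left(6 + 5 \left(-5 + 12\right)\right) + \left(45 + 27\right) = \left(6 + 5 \cdot 7\right) + 72 = \left(6 + 35\right) + 72 = 41 + 72 = 113$)
$\frac{1}{51 \left(x - 2\right)^{2} - 45} = \frac{1}{51 \left(113 - 2\right)^{2} - 45} = \frac{1}{51 \cdot 111^{2} - 45} = \frac{1}{51 \cdot 12321 - 45} = \frac{1}{628371 - 45} = \frac{1}{628326}$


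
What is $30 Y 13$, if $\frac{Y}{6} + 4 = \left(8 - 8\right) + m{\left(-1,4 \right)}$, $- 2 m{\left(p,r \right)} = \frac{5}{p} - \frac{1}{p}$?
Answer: $-4680$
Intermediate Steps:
$m{\left(p,r \right)} = - \frac{2}{p}$ ($m{\left(p,r \right)} = - \frac{\frac{5}{p} - \frac{1}{p}}{2} = - \frac{4 \frac{1}{p}}{2} = - \frac{2}{p}$)
$Y = -12$ ($Y = -24 + 6 \left(\left(8 - 8\right) - \frac{2}{-1}\right) = -24 + 6 \left(0 - -2\right) = -24 + 6 \left(0 + 2\right) = -24 + 6 \cdot 2 = -24 + 12 = -12$)
$30 Y 13 = 30 \left(-12\right) 13 = \left(-360\right) 13 = -4680$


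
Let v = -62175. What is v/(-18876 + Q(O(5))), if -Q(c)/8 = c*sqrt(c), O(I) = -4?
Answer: 293403825/89076868 + 248700*I/22269217 ≈ 3.2938 + 0.011168*I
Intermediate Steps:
Q(c) = -8*c**(3/2) (Q(c) = -8*c*sqrt(c) = -8*c**(3/2))
v/(-18876 + Q(O(5))) = -62175/(-18876 - (-64)*I) = -62175*(-18876 - 64*I)/356307472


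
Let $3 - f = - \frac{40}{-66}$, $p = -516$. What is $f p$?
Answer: $- \frac{13588}{11} \approx -1235.3$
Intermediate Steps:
$f = \frac{79}{33}$ ($f = 3 - - \frac{40}{-66} = 3 - \left(-40\right) \left(- \frac{1}{66}\right) = 3 - \frac{20}{33} = \frac{79}{33} \approx 2.3939$)
$f p = \frac{79}{33} \left(-516\right) = - \frac{13588}{11}$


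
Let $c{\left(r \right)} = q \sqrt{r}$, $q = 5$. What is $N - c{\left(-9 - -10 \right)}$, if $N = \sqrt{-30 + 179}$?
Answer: $-5 + \sqrt{149} \approx 7.2066$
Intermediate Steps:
$c{\left(r \right)} = 5 \sqrt{r}$
$N = \sqrt{149} \approx 12.207$
$N - c{\left(-9 - -10 \right)} = \sqrt{149} - 5 \sqrt{-9 - -10} = \sqrt{149} - 5 \sqrt{-9 + 10} = \sqrt{149} - 5 \sqrt{1} = \sqrt{149} - 5 \cdot 1 = \sqrt{149} - 5 = -5 + \sqrt{149}$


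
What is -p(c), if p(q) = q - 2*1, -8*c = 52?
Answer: 17/2 ≈ 8.5000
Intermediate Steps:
c = -13/2 (c = -1/8*52 = -13/2 ≈ -6.5000)
p(q) = -2 + q (p(q) = q - 2 = -2 + q)
-p(c) = -(-2 - 13/2) = -1*(-17/2) = 17/2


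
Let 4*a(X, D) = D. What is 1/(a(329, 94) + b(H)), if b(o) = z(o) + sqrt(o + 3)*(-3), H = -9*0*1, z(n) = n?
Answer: 94/2101 + 12*sqrt(3)/2101 ≈ 0.054633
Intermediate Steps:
a(X, D) = D/4
H = 0 (H = 0*1 = 0)
b(o) = o - 3*sqrt(3 + o) (b(o) = o + sqrt(o + 3)*(-3) = o + sqrt(3 + o)*(-3) = o - 3*sqrt(3 + o))
1/(a(329, 94) + b(H)) = 1/((1/4)*94 + (0 - 3*sqrt(3 + 0))) = 1/(47/2 + (0 - 3*sqrt(3))) = 1/(47/2 - 3*sqrt(3))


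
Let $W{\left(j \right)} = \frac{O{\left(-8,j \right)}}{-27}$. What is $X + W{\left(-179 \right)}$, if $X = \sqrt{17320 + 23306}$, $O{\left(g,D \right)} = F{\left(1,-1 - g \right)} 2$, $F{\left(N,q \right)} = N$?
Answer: $- \frac{2}{27} + 3 \sqrt{4514} \approx 201.48$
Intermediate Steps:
$O{\left(g,D \right)} = 2$ ($O{\left(g,D \right)} = 1 \cdot 2 = 2$)
$W{\left(j \right)} = - \frac{2}{27}$ ($W{\left(j \right)} = \frac{2}{-27} = 2 \left(- \frac{1}{27}\right) = - \frac{2}{27}$)
$X = 3 \sqrt{4514}$ ($X = \sqrt{40626} = 3 \sqrt{4514} \approx 201.56$)
$X + W{\left(-179 \right)} = 3 \sqrt{4514} - \frac{2}{27} = - \frac{2}{27} + 3 \sqrt{4514}$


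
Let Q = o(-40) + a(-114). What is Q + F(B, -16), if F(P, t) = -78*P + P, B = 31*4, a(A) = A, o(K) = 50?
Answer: -9612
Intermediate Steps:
B = 124
F(P, t) = -77*P
Q = -64 (Q = 50 - 114 = -64)
Q + F(B, -16) = -64 - 77*124 = -64 - 9548 = -9612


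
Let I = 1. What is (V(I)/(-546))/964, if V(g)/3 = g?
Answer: -1/175448 ≈ -5.6997e-6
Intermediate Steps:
V(g) = 3*g
(V(I)/(-546))/964 = ((3*1)/(-546))/964 = (3*(-1/546))*(1/964) = -1/182*1/964 = -1/175448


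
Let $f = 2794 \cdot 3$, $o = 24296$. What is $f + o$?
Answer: $32678$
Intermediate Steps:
$f = 8382$
$f + o = 8382 + 24296 = 32678$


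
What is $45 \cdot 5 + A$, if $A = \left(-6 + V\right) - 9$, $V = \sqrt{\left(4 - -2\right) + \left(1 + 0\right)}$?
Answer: $210 + \sqrt{7} \approx 212.65$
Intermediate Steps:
$V = \sqrt{7}$ ($V = \sqrt{\left(4 + 2\right) + 1} = \sqrt{6 + 1} = \sqrt{7} \approx 2.6458$)
$A = -15 + \sqrt{7}$ ($A = \left(-6 + \sqrt{7}\right) - 9 = -15 + \sqrt{7} \approx -12.354$)
$45 \cdot 5 + A = 45 \cdot 5 - \left(15 - \sqrt{7}\right) = 225 - \left(15 - \sqrt{7}\right) = 210 + \sqrt{7}$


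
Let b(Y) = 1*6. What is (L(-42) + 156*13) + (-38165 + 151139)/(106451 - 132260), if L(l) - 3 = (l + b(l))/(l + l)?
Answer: 2491246/1229 ≈ 2027.1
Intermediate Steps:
b(Y) = 6
L(l) = 3 + (6 + l)/(2*l) (L(l) = 3 + (l + 6)/(l + l) = 3 + (6 + l)/((2*l)) = 3 + (6 + l)*(1/(2*l)) = 3 + (6 + l)/(2*l))
(L(-42) + 156*13) + (-38165 + 151139)/(106451 - 132260) = ((7/2 + 3/(-42)) + 156*13) + (-38165 + 151139)/(106451 - 132260) = ((7/2 + 3*(-1/42)) + 2028) + 112974/(-25809) = ((7/2 - 1/14) + 2028) + 112974*(-1/25809) = (24/7 + 2028) - 37658/8603 = 14220/7 - 37658/8603 = 2491246/1229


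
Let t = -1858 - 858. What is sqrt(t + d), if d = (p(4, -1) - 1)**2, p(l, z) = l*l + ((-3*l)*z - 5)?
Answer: 6*I*sqrt(62) ≈ 47.244*I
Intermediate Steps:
p(l, z) = -5 + l**2 - 3*l*z (p(l, z) = l**2 + (-3*l*z - 5) = l**2 + (-5 - 3*l*z) = -5 + l**2 - 3*l*z)
t = -2716
d = 484 (d = ((-5 + 4**2 - 3*4*(-1)) - 1)**2 = ((-5 + 16 + 12) - 1)**2 = (23 - 1)**2 = 22**2 = 484)
sqrt(t + d) = sqrt(-2716 + 484) = sqrt(-2232) = 6*I*sqrt(62)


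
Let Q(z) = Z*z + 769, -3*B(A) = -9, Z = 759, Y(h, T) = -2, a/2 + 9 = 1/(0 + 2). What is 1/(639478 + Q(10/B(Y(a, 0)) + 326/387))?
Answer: 129/83000711 ≈ 1.5542e-6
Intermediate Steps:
a = -17 (a = -18 + 2/(0 + 2) = -18 + 2/2 = -18 + 2*(½) = -18 + 1 = -17)
B(A) = 3 (B(A) = -⅓*(-9) = 3)
Q(z) = 769 + 759*z (Q(z) = 759*z + 769 = 769 + 759*z)
1/(639478 + Q(10/B(Y(a, 0)) + 326/387)) = 1/(639478 + (769 + 759*(10/3 + 326/387))) = 1/(639478 + (769 + 759*(1616/387))) = 1/(639478 + (769 + 408848/129)) = 1/(639478 + 508049/129) = 1/(83000711/129) = 129/83000711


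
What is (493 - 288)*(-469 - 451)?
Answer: -188600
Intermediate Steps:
(493 - 288)*(-469 - 451) = 205*(-920) = -188600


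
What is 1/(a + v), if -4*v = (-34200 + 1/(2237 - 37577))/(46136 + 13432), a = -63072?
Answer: -8420532480/531098615950559 ≈ -1.5855e-5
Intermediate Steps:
v = 1208628001/8420532480 (v = -(-34200 + 1/(2237 - 37577))/(4*(46136 + 13432)) = -(-34200 + 1/(-35340))/(4*59568) = -(-34200 - 1/35340)/(4*59568) = -(-1208628001)/(141360*59568) = -¼*(-1208628001/2105133120) = 1208628001/8420532480 ≈ 0.14353)
1/(a + v) = 1/(-63072 + 1208628001/8420532480) = 1/(-531098615950559/8420532480) = -8420532480/531098615950559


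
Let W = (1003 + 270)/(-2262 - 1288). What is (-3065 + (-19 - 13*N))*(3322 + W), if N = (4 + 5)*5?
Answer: -43264213263/3550 ≈ -1.2187e+7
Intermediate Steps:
N = 45 (N = 9*5 = 45)
W = -1273/3550 (W = 1273/(-3550) = 1273*(-1/3550) = -1273/3550 ≈ -0.35859)
(-3065 + (-19 - 13*N))*(3322 + W) = (-3065 + (-19 - 13*45))*(3322 - 1273/3550) = (-3065 + (-19 - 585))*(11791827/3550) = (-3065 - 604)*(11791827/3550) = -3669*11791827/3550 = -43264213263/3550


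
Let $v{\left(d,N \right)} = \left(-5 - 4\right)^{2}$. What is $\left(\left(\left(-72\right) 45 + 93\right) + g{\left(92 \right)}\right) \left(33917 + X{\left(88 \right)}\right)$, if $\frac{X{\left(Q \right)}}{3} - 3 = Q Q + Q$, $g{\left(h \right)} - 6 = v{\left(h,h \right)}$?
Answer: $-175711320$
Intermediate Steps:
$v{\left(d,N \right)} = 81$ ($v{\left(d,N \right)} = \left(-9\right)^{2} = 81$)
$g{\left(h \right)} = 87$ ($g{\left(h \right)} = 6 + 81 = 87$)
$X{\left(Q \right)} = 9 + 3 Q + 3 Q^{2}$ ($X{\left(Q \right)} = 9 + 3 \left(Q Q + Q\right) = 9 + 3 \left(Q^{2} + Q\right) = 9 + 3 \left(Q + Q^{2}\right) = 9 + \left(3 Q + 3 Q^{2}\right) = 9 + 3 Q + 3 Q^{2}$)
$\left(\left(\left(-72\right) 45 + 93\right) + g{\left(92 \right)}\right) \left(33917 + X{\left(88 \right)}\right) = \left(\left(\left(-72\right) 45 + 93\right) + 87\right) \left(33917 + \left(9 + 3 \cdot 88 + 3 \cdot 88^{2}\right)\right) = \left(\left(-3240 + 93\right) + 87\right) \left(33917 + \left(9 + 264 + 3 \cdot 7744\right)\right) = \left(-3147 + 87\right) \left(33917 + \left(9 + 264 + 23232\right)\right) = - 3060 \left(33917 + 23505\right) = \left(-3060\right) 57422 = -175711320$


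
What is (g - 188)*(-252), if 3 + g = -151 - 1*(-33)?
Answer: 77868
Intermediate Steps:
g = -121 (g = -3 + (-151 - 1*(-33)) = -3 + (-151 + 33) = -3 - 118 = -121)
(g - 188)*(-252) = (-121 - 188)*(-252) = -309*(-252) = 77868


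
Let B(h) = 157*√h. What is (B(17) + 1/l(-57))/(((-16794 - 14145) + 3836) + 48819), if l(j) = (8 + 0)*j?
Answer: -1/9902496 + 157*√17/21716 ≈ 0.029809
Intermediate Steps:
l(j) = 8*j
(B(17) + 1/l(-57))/(((-16794 - 14145) + 3836) + 48819) = (157*√17 + 1/(8*(-57)))/(((-16794 - 14145) + 3836) + 48819) = (157*√17 + 1/(-456))/((-30939 + 3836) + 48819) = (157*√17 - 1/456)/(-27103 + 48819) = (-1/456 + 157*√17)/21716 = (-1/456 + 157*√17)*(1/21716) = -1/9902496 + 157*√17/21716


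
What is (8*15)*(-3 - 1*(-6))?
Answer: 360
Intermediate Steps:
(8*15)*(-3 - 1*(-6)) = 120*(-3 + 6) = 120*3 = 360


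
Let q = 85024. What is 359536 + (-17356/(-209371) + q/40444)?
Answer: 761124426152508/2116950181 ≈ 3.5954e+5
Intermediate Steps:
359536 + (-17356/(-209371) + q/40444) = 359536 + (-17356/(-209371) + 85024/40444) = 359536 + (-17356*(-1/209371) + 85024*(1/40444)) = 359536 + (17356/209371 + 21256/10111) = 359536 + 4625876492/2116950181 = 761124426152508/2116950181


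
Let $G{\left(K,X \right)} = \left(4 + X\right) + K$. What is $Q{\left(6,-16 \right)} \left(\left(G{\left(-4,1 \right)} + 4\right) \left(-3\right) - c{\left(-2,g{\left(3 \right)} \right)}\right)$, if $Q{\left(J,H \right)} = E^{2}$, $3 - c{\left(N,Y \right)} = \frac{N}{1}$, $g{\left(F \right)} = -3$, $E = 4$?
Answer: $-320$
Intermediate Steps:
$G{\left(K,X \right)} = 4 + K + X$
$c{\left(N,Y \right)} = 3 - N$ ($c{\left(N,Y \right)} = 3 - \frac{N}{1} = 3 - N 1 = 3 - N$)
$Q{\left(J,H \right)} = 16$ ($Q{\left(J,H \right)} = 4^{2} = 16$)
$Q{\left(6,-16 \right)} \left(\left(G{\left(-4,1 \right)} + 4\right) \left(-3\right) - c{\left(-2,g{\left(3 \right)} \right)}\right) = 16 \left(\left(\left(4 - 4 + 1\right) + 4\right) \left(-3\right) - \left(3 - -2\right)\right) = 16 \left(\left(1 + 4\right) \left(-3\right) - \left(3 + 2\right)\right) = 16 \left(5 \left(-3\right) - 5\right) = 16 \left(-15 - 5\right) = 16 \left(-20\right) = -320$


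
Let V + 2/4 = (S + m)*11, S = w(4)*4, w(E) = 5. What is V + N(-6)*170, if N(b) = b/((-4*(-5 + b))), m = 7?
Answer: 6013/22 ≈ 273.32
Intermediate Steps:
S = 20 (S = 5*4 = 20)
N(b) = b/(20 - 4*b)
V = 593/2 (V = -½ + (20 + 7)*11 = -½ + 27*11 = -½ + 297 = 593/2 ≈ 296.50)
V + N(-6)*170 = 593/2 - 1*(-6)/(-20 + 4*(-6))*170 = 593/2 - 1*(-6)/(-20 - 24)*170 = 593/2 - 1*(-6)/(-44)*170 = 593/2 - 1*(-6)*(-1/44)*170 = 593/2 - 3/22*170 = 593/2 - 255/11 = 6013/22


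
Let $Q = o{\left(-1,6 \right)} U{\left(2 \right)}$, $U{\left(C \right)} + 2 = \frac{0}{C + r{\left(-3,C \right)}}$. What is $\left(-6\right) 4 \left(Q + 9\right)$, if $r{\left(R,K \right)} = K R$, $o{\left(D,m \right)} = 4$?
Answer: $-24$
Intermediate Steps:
$U{\left(C \right)} = -2$ ($U{\left(C \right)} = -2 + \frac{0}{C + C \left(-3\right)} = -2 + \frac{0}{C - 3 C} = -2 + \frac{0}{\left(-2\right) C} = -2 + 0 \left(- \frac{1}{2 C}\right) = -2 + 0 = -2$)
$Q = -8$ ($Q = 4 \left(-2\right) = -8$)
$\left(-6\right) 4 \left(Q + 9\right) = \left(-6\right) 4 \left(-8 + 9\right) = \left(-24\right) 1 = -24$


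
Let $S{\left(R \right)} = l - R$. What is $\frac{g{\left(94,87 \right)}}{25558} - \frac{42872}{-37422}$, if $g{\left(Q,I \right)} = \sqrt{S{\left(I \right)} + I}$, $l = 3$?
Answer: $\frac{21436}{18711} + \frac{\sqrt{3}}{25558} \approx 1.1457$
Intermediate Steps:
$S{\left(R \right)} = 3 - R$
$g{\left(Q,I \right)} = \sqrt{3}$ ($g{\left(Q,I \right)} = \sqrt{\left(3 - I\right) + I} = \sqrt{3}$)
$\frac{g{\left(94,87 \right)}}{25558} - \frac{42872}{-37422} = \frac{\sqrt{3}}{25558} - \frac{42872}{-37422} = \sqrt{3} \cdot \frac{1}{25558} - - \frac{21436}{18711} = \frac{\sqrt{3}}{25558} + \frac{21436}{18711} = \frac{21436}{18711} + \frac{\sqrt{3}}{25558}$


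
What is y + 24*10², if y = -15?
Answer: 2385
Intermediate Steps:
y + 24*10² = -15 + 24*10² = -15 + 24*100 = -15 + 2400 = 2385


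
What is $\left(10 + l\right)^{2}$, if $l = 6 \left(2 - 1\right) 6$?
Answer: $2116$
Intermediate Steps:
$l = 36$ ($l = 6 \left(2 - 1\right) 6 = 6 \cdot 1 \cdot 6 = 6 \cdot 6 = 36$)
$\left(10 + l\right)^{2} = \left(10 + 36\right)^{2} = 46^{2} = 2116$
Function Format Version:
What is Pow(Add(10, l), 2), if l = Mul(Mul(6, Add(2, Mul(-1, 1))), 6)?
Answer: 2116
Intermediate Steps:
l = 36 (l = Mul(Mul(6, Add(2, -1)), 6) = Mul(Mul(6, 1), 6) = Mul(6, 6) = 36)
Pow(Add(10, l), 2) = Pow(Add(10, 36), 2) = Pow(46, 2) = 2116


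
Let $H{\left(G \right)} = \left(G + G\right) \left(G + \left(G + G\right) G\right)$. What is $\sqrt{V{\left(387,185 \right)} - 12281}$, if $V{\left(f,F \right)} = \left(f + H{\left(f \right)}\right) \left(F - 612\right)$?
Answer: $26 i \sqrt{146634305} \approx 3.1484 \cdot 10^{5} i$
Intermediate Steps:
$H{\left(G \right)} = 2 G \left(G + 2 G^{2}\right)$ ($H{\left(G \right)} = 2 G \left(G + 2 G G\right) = 2 G \left(G + 2 G^{2}\right)$)
$V{\left(f,F \right)} = \left(-612 + F\right) \left(f + f^{2} \left(2 + 4 f\right)\right)$ ($V{\left(f,F \right)} = \left(f + f^{2} \left(2 + 4 f\right)\right) \left(F - 612\right) = \left(f + f^{2} \left(2 + 4 f\right)\right) \left(-612 + F\right) = \left(-612 + F\right) \left(f + f^{2} \left(2 + 4 f\right)\right)$)
$\sqrt{V{\left(387,185 \right)} - 12281} = \sqrt{387 \left(-612 + 185 - 473688 \left(1 + 2 \cdot 387\right) + 2 \cdot 185 \cdot 387 \left(1 + 2 \cdot 387\right)\right) - 12281} = \sqrt{387 \left(-612 + 185 - 473688 \left(1 + 774\right) + 2 \cdot 185 \cdot 387 \left(1 + 774\right)\right) + \left(-106891 + 94610\right)} = \sqrt{387 \left(-612 + 185 - 473688 \cdot 775 + 2 \cdot 185 \cdot 387 \cdot 775\right) - 12281} = \sqrt{387 \left(-612 + 185 - 367108200 + 110972250\right) - 12281} = \sqrt{387 \left(-256136377\right) - 12281} = \sqrt{-99124777899 - 12281} = \sqrt{-99124790180} = 26 i \sqrt{146634305}$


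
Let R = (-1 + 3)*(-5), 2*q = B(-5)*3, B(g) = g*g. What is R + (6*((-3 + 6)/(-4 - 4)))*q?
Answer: -755/8 ≈ -94.375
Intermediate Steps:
B(g) = g**2
q = 75/2 (q = ((-5)**2*3)/2 = (25*3)/2 = (1/2)*75 = 75/2 ≈ 37.500)
R = -10 (R = 2*(-5) = -10)
R + (6*((-3 + 6)/(-4 - 4)))*q = -10 + (6*((-3 + 6)/(-4 - 4)))*(75/2) = -10 + (6*(3/(-8)))*(75/2) = -10 + (6*(3*(-1/8)))*(75/2) = -10 + (6*(-3/8))*(75/2) = -10 - 9/4*75/2 = -10 - 675/8 = -755/8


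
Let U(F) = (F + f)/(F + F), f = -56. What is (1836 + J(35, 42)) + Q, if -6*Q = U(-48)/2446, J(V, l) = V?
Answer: 329505539/176112 ≈ 1871.0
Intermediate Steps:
U(F) = (-56 + F)/(2*F) (U(F) = (F - 56)/(F + F) = (-56 + F)/((2*F)) = (-56 + F)*(1/(2*F)) = (-56 + F)/(2*F))
Q = -13/176112 (Q = -(1/2)*(-56 - 48)/(-48)/(6*2446) = -(1/2)*(-1/48)*(-104)/(6*2446) = -13/(72*2446) = -1/6*13/29352 = -13/176112 ≈ -7.3817e-5)
(1836 + J(35, 42)) + Q = (1836 + 35) - 13/176112 = 1871 - 13/176112 = 329505539/176112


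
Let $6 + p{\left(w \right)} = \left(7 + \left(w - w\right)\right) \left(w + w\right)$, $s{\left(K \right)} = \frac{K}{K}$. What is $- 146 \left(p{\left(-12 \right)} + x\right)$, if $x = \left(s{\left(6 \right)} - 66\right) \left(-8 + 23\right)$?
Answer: $167754$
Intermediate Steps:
$s{\left(K \right)} = 1$
$x = -975$ ($x = \left(1 - 66\right) \left(-8 + 23\right) = \left(-65\right) 15 = -975$)
$p{\left(w \right)} = -6 + 14 w$ ($p{\left(w \right)} = -6 + \left(7 + \left(w - w\right)\right) \left(w + w\right) = -6 + \left(7 + 0\right) 2 w = -6 + 7 \cdot 2 w = -6 + 14 w$)
$- 146 \left(p{\left(-12 \right)} + x\right) = - 146 \left(\left(-6 + 14 \left(-12\right)\right) - 975\right) = - 146 \left(\left(-6 - 168\right) - 975\right) = - 146 \left(-174 - 975\right) = \left(-146\right) \left(-1149\right) = 167754$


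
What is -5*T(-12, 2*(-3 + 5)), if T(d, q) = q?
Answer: -20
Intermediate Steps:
-5*T(-12, 2*(-3 + 5)) = -10*(-3 + 5) = -10*2 = -5*4 = -20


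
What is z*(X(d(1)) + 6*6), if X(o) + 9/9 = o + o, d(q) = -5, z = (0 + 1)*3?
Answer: 75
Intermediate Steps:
z = 3 (z = 1*3 = 3)
X(o) = -1 + 2*o (X(o) = -1 + (o + o) = -1 + 2*o)
z*(X(d(1)) + 6*6) = 3*((-1 + 2*(-5)) + 6*6) = 3*((-1 - 10) + 36) = 3*(-11 + 36) = 3*25 = 75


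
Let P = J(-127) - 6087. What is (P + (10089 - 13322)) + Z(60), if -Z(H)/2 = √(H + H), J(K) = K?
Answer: -9447 - 4*√30 ≈ -9468.9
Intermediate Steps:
Z(H) = -2*√2*√H (Z(H) = -2*√(H + H) = -2*√2*√H)
P = -6214 (P = -127 - 6087 = -6214)
(P + (10089 - 13322)) + Z(60) = (-6214 + (10089 - 13322)) - 2*√2*√60 = (-6214 - 3233) - 2*√2*2*√15 = -9447 - 4*√30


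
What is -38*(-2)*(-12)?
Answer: -912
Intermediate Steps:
-38*(-2)*(-12) = -19*(-4)*(-12) = 76*(-12) = -912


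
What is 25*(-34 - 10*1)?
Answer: -1100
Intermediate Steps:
25*(-34 - 10*1) = 25*(-34 - 10) = 25*(-44) = -1100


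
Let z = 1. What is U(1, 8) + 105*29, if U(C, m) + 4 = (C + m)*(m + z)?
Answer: 3122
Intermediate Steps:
U(C, m) = -4 + (1 + m)*(C + m) (U(C, m) = -4 + (C + m)*(m + 1) = -4 + (C + m)*(1 + m) = -4 + (1 + m)*(C + m))
U(1, 8) + 105*29 = (-4 + 1 + 8 + 8² + 1*8) + 105*29 = (-4 + 1 + 8 + 64 + 8) + 3045 = 77 + 3045 = 3122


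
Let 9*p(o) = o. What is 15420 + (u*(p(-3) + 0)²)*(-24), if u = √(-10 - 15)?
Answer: 15420 - 40*I/3 ≈ 15420.0 - 13.333*I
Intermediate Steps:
p(o) = o/9
u = 5*I (u = √(-25) = 5*I ≈ 5.0*I)
15420 + (u*(p(-3) + 0)²)*(-24) = 15420 + ((5*I)*((⅑)*(-3) + 0)²)*(-24) = 15420 + ((5*I)*(-⅓ + 0)²)*(-24) = 15420 + ((5*I)*(-⅓)²)*(-24) = 15420 + ((5*I)*(⅑))*(-24) = 15420 + (5*I/9)*(-24) = 15420 - 40*I/3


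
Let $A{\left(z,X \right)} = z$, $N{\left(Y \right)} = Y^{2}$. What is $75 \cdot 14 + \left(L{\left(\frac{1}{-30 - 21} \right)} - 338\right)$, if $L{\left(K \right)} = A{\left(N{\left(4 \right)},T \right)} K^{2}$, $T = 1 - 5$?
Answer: $\frac{1851928}{2601} \approx 712.01$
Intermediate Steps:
$T = -4$
$L{\left(K \right)} = 16 K^{2}$ ($L{\left(K \right)} = 4^{2} K^{2} = 16 K^{2}$)
$75 \cdot 14 + \left(L{\left(\frac{1}{-30 - 21} \right)} - 338\right) = 75 \cdot 14 + \left(16 \left(\frac{1}{-30 - 21}\right)^{2} - 338\right) = 1050 - \left(338 - 16 \left(\frac{1}{-51}\right)^{2}\right) = 1050 - \left(338 - 16 \left(- \frac{1}{51}\right)^{2}\right) = 1050 + \left(16 \cdot \frac{1}{2601} - 338\right) = 1050 + \left(\frac{16}{2601} - 338\right) = 1050 - \frac{879122}{2601} = \frac{1851928}{2601}$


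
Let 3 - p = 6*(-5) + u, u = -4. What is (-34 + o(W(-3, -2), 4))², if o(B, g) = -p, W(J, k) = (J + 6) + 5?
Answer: 5041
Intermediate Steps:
W(J, k) = 11 + J (W(J, k) = (6 + J) + 5 = 11 + J)
p = 37 (p = 3 - (6*(-5) - 4) = 3 - (-30 - 4) = 3 - 1*(-34) = 3 + 34 = 37)
o(B, g) = -37 (o(B, g) = -1*37 = -37)
(-34 + o(W(-3, -2), 4))² = (-34 - 37)² = (-71)² = 5041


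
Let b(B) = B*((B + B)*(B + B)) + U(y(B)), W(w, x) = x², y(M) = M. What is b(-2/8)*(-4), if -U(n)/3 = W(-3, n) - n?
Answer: 4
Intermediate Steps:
U(n) = -3*n² + 3*n (U(n) = -3*(n² - n) = -3*n² + 3*n)
b(B) = 4*B³ + 3*B*(1 - B) (b(B) = B*((B + B)*(B + B)) + 3*B*(1 - B) = B*((2*B)*(2*B)) + 3*B*(1 - B) = B*(4*B²) + 3*B*(1 - B) = 4*B³ + 3*B*(1 - B))
b(-2/8)*(-4) = ((-2/8)*(3 - (-6)/8 + 4*(-2/8)²))*(-4) = ((-2*⅛)*(3 - (-6)/8 + 4*(-2*⅛)²))*(-4) = -(3 - 3*(-¼) + 4*(-¼)²)/4*(-4) = -(3 + ¾ + 4*(1/16))/4*(-4) = -(3 + ¾ + ¼)/4*(-4) = -¼*4*(-4) = -1*(-4) = 4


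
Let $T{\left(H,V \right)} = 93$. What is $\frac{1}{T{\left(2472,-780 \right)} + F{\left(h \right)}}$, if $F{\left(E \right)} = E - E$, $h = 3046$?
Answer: $\frac{1}{93} \approx 0.010753$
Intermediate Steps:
$F{\left(E \right)} = 0$
$\frac{1}{T{\left(2472,-780 \right)} + F{\left(h \right)}} = \frac{1}{93 + 0} = \frac{1}{93}$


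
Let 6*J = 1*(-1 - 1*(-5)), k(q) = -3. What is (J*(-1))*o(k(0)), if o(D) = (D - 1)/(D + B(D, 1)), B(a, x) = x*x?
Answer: -4/3 ≈ -1.3333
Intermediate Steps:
B(a, x) = x²
J = ⅔ (J = (1*(-1 - 1*(-5)))/6 = (1*(-1 + 5))/6 = (1*4)/6 = (⅙)*4 = ⅔ ≈ 0.66667)
o(D) = (-1 + D)/(1 + D) (o(D) = (D - 1)/(D + 1²) = (-1 + D)/(D + 1) = (-1 + D)/(1 + D))
(J*(-1))*o(k(0)) = ((⅔)*(-1))*((-1 - 3)/(1 - 3)) = -2*(-4)/(3*(-2)) = -(-1)*(-4)/3 = -⅔*2 = -4/3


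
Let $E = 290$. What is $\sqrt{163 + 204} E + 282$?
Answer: $282 + 290 \sqrt{367} \approx 5837.6$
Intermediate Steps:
$\sqrt{163 + 204} E + 282 = \sqrt{163 + 204} \cdot 290 + 282 = \sqrt{367} \cdot 290 + 282 = 290 \sqrt{367} + 282 = 282 + 290 \sqrt{367}$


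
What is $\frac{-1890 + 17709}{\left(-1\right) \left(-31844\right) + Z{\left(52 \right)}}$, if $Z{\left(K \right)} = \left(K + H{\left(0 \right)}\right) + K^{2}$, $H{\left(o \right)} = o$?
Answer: $\frac{15819}{34600} \approx 0.4572$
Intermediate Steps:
$Z{\left(K \right)} = K + K^{2}$ ($Z{\left(K \right)} = \left(K + 0\right) + K^{2} = K + K^{2}$)
$\frac{-1890 + 17709}{\left(-1\right) \left(-31844\right) + Z{\left(52 \right)}} = \frac{-1890 + 17709}{\left(-1\right) \left(-31844\right) + 52 \left(1 + 52\right)} = \frac{15819}{31844 + 52 \cdot 53} = \frac{15819}{31844 + 2756} = \frac{15819}{34600}$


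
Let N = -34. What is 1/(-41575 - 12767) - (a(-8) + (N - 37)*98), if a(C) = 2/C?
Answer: 756250441/108684 ≈ 6958.3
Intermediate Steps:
1/(-41575 - 12767) - (a(-8) + (N - 37)*98) = 1/(-41575 - 12767) - (2/(-8) + (-34 - 37)*98) = 1/(-54342) - (2*(-⅛) - 71*98) = -1/54342 - (-¼ - 6958) = -1/54342 - 1*(-27833/4) = -1/54342 + 27833/4 = 756250441/108684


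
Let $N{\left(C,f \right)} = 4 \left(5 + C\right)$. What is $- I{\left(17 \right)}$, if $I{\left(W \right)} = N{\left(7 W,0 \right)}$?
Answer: $-496$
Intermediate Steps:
$N{\left(C,f \right)} = 20 + 4 C$
$I{\left(W \right)} = 20 + 28 W$ ($I{\left(W \right)} = 20 + 4 \cdot 7 W = 20 + 28 W$)
$- I{\left(17 \right)} = - (20 + 28 \cdot 17) = - (20 + 476) = \left(-1\right) 496 = -496$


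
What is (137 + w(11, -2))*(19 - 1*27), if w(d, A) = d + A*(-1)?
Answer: -1200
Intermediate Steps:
w(d, A) = d - A
(137 + w(11, -2))*(19 - 1*27) = (137 + (11 - 1*(-2)))*(19 - 1*27) = (137 + (11 + 2))*(19 - 27) = (137 + 13)*(-8) = 150*(-8) = -1200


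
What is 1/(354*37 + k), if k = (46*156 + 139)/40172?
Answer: 3652/47834561 ≈ 7.6346e-5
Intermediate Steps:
k = 665/3652 (k = (7176 + 139)*(1/40172) = 7315*(1/40172) = 665/3652 ≈ 0.18209)
1/(354*37 + k) = 1/(354*37 + 665/3652) = 1/(13098 + 665/3652) = 1/(47834561/3652) = 3652/47834561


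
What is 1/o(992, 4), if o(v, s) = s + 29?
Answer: 1/33 ≈ 0.030303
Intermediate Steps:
o(v, s) = 29 + s
1/o(992, 4) = 1/(29 + 4) = 1/33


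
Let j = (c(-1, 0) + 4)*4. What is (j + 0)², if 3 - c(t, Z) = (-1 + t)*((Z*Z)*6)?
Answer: 784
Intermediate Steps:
c(t, Z) = 3 - 6*Z²*(-1 + t) (c(t, Z) = 3 - (-1 + t)*(Z*Z)*6 = 3 - (-1 + t)*Z²*6 = 3 - (-1 + t)*6*Z² = 3 - 6*Z²*(-1 + t))
j = 28 (j = ((3 + 6*0² - 6*(-1)*0²) + 4)*4 = ((3 + 6*0 - 6*(-1)*0) + 4)*4 = ((3 + 0 + 0) + 4)*4 = (3 + 4)*4 = 7*4 = 28)
(j + 0)² = (28 + 0)² = 28² = 784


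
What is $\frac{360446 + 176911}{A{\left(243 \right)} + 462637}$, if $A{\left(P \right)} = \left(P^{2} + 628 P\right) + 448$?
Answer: $\frac{537357}{674738} \approx 0.79639$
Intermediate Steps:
$A{\left(P \right)} = 448 + P^{2} + 628 P$
$\frac{360446 + 176911}{A{\left(243 \right)} + 462637} = \frac{360446 + 176911}{\left(448 + 243^{2} + 628 \cdot 243\right) + 462637} = \frac{537357}{\left(448 + 59049 + 152604\right) + 462637} = \frac{537357}{212101 + 462637} = \frac{537357}{674738}$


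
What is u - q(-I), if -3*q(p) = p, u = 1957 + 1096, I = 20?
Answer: 9139/3 ≈ 3046.3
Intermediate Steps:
u = 3053
q(p) = -p/3
u - q(-I) = 3053 - (-1)*(-1*20)/3 = 3053 - (-1)*(-20)/3 = 3053 - 1*20/3 = 3053 - 20/3 = 9139/3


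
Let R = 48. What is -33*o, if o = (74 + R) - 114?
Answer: -264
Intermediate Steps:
o = 8 (o = (74 + 48) - 114 = 122 - 114 = 8)
-33*o = -33*8 = -264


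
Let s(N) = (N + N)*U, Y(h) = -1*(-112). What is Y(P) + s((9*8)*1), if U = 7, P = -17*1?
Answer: 1120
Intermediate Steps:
P = -17
Y(h) = 112
s(N) = 14*N (s(N) = (N + N)*7 = (2*N)*7 = 14*N)
Y(P) + s((9*8)*1) = 112 + 14*((9*8)*1) = 112 + 14*(72*1) = 112 + 14*72 = 112 + 1008 = 1120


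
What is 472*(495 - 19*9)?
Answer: 152928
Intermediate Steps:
472*(495 - 19*9) = 472*(495 - 171) = 472*324 = 152928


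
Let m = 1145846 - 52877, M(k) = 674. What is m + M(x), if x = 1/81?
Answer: 1093643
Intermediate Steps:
x = 1/81 ≈ 0.012346
m = 1092969
m + M(x) = 1092969 + 674 = 1093643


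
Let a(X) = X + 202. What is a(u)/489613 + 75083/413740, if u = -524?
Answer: 36628388599/202572482620 ≈ 0.18082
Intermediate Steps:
a(X) = 202 + X
a(u)/489613 + 75083/413740 = (202 - 524)/489613 + 75083/413740 = -322*1/489613 + 75083*(1/413740) = -322/489613 + 75083/413740 = 36628388599/202572482620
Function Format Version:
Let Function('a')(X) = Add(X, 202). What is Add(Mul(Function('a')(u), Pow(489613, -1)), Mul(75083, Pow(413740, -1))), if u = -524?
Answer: Rational(36628388599, 202572482620) ≈ 0.18082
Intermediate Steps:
Function('a')(X) = Add(202, X)
Add(Mul(Function('a')(u), Pow(489613, -1)), Mul(75083, Pow(413740, -1))) = Add(Mul(Add(202, -524), Pow(489613, -1)), Mul(75083, Pow(413740, -1))) = Add(Mul(-322, Rational(1, 489613)), Mul(75083, Rational(1, 413740))) = Add(Rational(-322, 489613), Rational(75083, 413740)) = Rational(36628388599, 202572482620)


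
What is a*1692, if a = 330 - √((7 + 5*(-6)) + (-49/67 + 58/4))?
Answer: 558360 - 846*I*√165758/67 ≈ 5.5836e+5 - 5140.8*I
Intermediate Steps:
a = 330 - I*√165758/134 (a = 330 - √((7 - 30) + (-49*1/67 + 58*(¼))) = 330 - √(-23 + (-49/67 + 29/2)) = 330 - √(-23 + 1845/134) = 330 - √(-1237/134) = 330 - I*√165758/134 ≈ 330.0 - 3.0383*I)
a*1692 = (330 - I*√165758/134)*1692 = 558360 - 846*I*√165758/67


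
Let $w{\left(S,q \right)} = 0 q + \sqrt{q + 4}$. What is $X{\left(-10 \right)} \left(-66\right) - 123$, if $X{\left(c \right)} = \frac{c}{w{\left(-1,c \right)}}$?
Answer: $-123 - 110 i \sqrt{6} \approx -123.0 - 269.44 i$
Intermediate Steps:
$w{\left(S,q \right)} = \sqrt{4 + q}$ ($w{\left(S,q \right)} = 0 + \sqrt{4 + q} = \sqrt{4 + q}$)
$X{\left(c \right)} = \frac{c}{\sqrt{4 + c}}$
$X{\left(-10 \right)} \left(-66\right) - 123 = - \frac{10}{\sqrt{4 - 10}} \left(-66\right) - 123 = - \frac{10}{i \sqrt{6}} \left(-66\right) - 123 = - 10 \left(- \frac{i \sqrt{6}}{6}\right) \left(-66\right) - 123 = \frac{5 i \sqrt{6}}{3} \left(-66\right) - 123 = - 110 i \sqrt{6} - 123 = -123 - 110 i \sqrt{6}$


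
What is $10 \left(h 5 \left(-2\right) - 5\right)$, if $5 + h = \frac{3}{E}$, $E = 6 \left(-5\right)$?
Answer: $460$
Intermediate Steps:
$E = -30$
$h = - \frac{51}{10}$ ($h = -5 + \frac{3}{-30} = -5 + 3 \left(- \frac{1}{30}\right) = -5 - \frac{1}{10} = - \frac{51}{10} \approx -5.1$)
$10 \left(h 5 \left(-2\right) - 5\right) = 10 \left(\left(- \frac{51}{10}\right) 5 \left(-2\right) - 5\right) = 10 \left(\left(- \frac{51}{2}\right) \left(-2\right) - 5\right) = 10 \left(51 - 5\right) = 10 \cdot 46 = 460$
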